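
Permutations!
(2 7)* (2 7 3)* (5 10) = (2 3)(5 10) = [0, 1, 3, 2, 4, 10, 6, 7, 8, 9, 5]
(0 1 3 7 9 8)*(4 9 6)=(0 1 3 7 6 4 9 8)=[1, 3, 2, 7, 9, 5, 4, 6, 0, 8]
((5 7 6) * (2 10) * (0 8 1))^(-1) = (0 1 8)(2 10)(5 6 7)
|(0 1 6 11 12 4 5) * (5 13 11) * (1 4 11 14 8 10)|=|(0 4 13 14 8 10 1 6 5)(11 12)|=18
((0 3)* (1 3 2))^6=((0 2 1 3))^6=(0 1)(2 3)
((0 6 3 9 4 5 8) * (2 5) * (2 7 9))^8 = ((0 6 3 2 5 8)(4 7 9))^8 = (0 3 5)(2 8 6)(4 9 7)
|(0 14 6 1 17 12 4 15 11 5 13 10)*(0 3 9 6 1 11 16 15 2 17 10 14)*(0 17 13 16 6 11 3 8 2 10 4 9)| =70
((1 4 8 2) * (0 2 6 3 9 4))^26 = (0 1 2)(3 9 4 8 6)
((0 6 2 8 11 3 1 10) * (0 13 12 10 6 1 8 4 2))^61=((0 1 6)(2 4)(3 8 11)(10 13 12))^61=(0 1 6)(2 4)(3 8 11)(10 13 12)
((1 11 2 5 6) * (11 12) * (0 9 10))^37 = ((0 9 10)(1 12 11 2 5 6))^37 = (0 9 10)(1 12 11 2 5 6)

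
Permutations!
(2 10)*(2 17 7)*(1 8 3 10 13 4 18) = (1 8 3 10 17 7 2 13 4 18) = [0, 8, 13, 10, 18, 5, 6, 2, 3, 9, 17, 11, 12, 4, 14, 15, 16, 7, 1]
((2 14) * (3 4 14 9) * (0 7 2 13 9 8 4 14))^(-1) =((0 7 2 8 4)(3 14 13 9))^(-1) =(0 4 8 2 7)(3 9 13 14)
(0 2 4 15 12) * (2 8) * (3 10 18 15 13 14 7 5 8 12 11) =(0 12)(2 4 13 14 7 5 8)(3 10 18 15 11) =[12, 1, 4, 10, 13, 8, 6, 5, 2, 9, 18, 3, 0, 14, 7, 11, 16, 17, 15]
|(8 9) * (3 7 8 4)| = 5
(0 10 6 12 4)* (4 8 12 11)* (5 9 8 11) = [10, 1, 2, 3, 0, 9, 5, 7, 12, 8, 6, 4, 11] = (0 10 6 5 9 8 12 11 4)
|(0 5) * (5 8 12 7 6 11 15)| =|(0 8 12 7 6 11 15 5)| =8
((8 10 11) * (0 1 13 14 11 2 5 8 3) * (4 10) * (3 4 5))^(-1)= ((0 1 13 14 11 4 10 2 3)(5 8))^(-1)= (0 3 2 10 4 11 14 13 1)(5 8)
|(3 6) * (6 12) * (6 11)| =4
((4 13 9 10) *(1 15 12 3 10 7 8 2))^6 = ((1 15 12 3 10 4 13 9 7 8 2))^6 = (1 13 15 9 12 7 3 8 10 2 4)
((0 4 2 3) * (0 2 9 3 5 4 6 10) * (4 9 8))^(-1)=(0 10 6)(2 3 9 5)(4 8)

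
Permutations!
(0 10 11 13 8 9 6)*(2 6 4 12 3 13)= [10, 1, 6, 13, 12, 5, 0, 7, 9, 4, 11, 2, 3, 8]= (0 10 11 2 6)(3 13 8 9 4 12)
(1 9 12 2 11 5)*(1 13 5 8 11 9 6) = (1 6)(2 9 12)(5 13)(8 11) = [0, 6, 9, 3, 4, 13, 1, 7, 11, 12, 10, 8, 2, 5]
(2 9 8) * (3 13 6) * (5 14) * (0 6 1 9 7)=(0 6 3 13 1 9 8 2 7)(5 14)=[6, 9, 7, 13, 4, 14, 3, 0, 2, 8, 10, 11, 12, 1, 5]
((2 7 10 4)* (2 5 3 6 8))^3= (2 4 6 7 5 8 10 3)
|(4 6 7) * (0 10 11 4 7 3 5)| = 7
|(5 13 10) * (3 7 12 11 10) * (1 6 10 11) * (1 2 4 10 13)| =|(1 6 13 3 7 12 2 4 10 5)| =10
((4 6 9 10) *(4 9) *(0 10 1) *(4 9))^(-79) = ((0 10 4 6 9 1))^(-79) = (0 1 9 6 4 10)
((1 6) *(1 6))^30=(6)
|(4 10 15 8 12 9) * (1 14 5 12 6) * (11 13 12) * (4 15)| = 10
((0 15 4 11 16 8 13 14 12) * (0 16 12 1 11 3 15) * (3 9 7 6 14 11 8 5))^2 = ((1 8 13 11 12 16 5 3 15 4 9 7 6 14))^2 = (1 13 12 5 15 9 6)(3 4 7 14 8 11 16)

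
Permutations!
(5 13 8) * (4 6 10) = (4 6 10)(5 13 8) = [0, 1, 2, 3, 6, 13, 10, 7, 5, 9, 4, 11, 12, 8]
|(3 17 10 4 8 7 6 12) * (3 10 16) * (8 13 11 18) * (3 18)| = |(3 17 16 18 8 7 6 12 10 4 13 11)| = 12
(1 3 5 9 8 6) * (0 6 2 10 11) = (0 6 1 3 5 9 8 2 10 11) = [6, 3, 10, 5, 4, 9, 1, 7, 2, 8, 11, 0]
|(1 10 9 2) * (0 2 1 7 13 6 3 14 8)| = 24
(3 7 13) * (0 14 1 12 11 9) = [14, 12, 2, 7, 4, 5, 6, 13, 8, 0, 10, 9, 11, 3, 1] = (0 14 1 12 11 9)(3 7 13)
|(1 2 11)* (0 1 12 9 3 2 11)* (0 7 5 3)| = 20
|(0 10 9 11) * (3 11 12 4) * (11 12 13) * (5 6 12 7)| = |(0 10 9 13 11)(3 7 5 6 12 4)| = 30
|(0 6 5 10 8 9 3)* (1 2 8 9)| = 6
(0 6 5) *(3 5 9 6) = (0 3 5)(6 9) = [3, 1, 2, 5, 4, 0, 9, 7, 8, 6]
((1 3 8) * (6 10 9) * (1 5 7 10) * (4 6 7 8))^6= ((1 3 4 6)(5 8)(7 10 9))^6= (10)(1 4)(3 6)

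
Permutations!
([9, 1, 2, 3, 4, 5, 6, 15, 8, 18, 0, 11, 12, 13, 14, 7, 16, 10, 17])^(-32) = [17, 1, 2, 3, 4, 5, 6, 7, 8, 10, 18, 11, 12, 13, 14, 15, 16, 9, 0]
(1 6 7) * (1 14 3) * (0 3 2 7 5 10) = [3, 6, 7, 1, 4, 10, 5, 14, 8, 9, 0, 11, 12, 13, 2] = (0 3 1 6 5 10)(2 7 14)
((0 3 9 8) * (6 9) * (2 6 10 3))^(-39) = (0 2 6 9 8)(3 10)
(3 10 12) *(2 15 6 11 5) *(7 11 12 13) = (2 15 6 12 3 10 13 7 11 5) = [0, 1, 15, 10, 4, 2, 12, 11, 8, 9, 13, 5, 3, 7, 14, 6]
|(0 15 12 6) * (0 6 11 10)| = 5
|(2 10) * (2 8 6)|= 4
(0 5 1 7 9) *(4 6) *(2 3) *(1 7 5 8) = [8, 5, 3, 2, 6, 7, 4, 9, 1, 0] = (0 8 1 5 7 9)(2 3)(4 6)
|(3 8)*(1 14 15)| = 6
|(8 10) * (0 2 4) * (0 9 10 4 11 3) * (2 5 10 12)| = |(0 5 10 8 4 9 12 2 11 3)| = 10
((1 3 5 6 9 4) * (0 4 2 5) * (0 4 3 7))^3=(0 1 3 7 4)(2 9 6 5)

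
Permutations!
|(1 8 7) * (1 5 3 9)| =6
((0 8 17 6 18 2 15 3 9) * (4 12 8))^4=(0 17 15 4 6 3 12 18 9 8 2)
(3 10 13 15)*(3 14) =(3 10 13 15 14) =[0, 1, 2, 10, 4, 5, 6, 7, 8, 9, 13, 11, 12, 15, 3, 14]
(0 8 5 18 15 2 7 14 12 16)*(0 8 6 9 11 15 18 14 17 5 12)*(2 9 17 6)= (18)(0 2 7 6 17 5 14)(8 12 16)(9 11 15)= [2, 1, 7, 3, 4, 14, 17, 6, 12, 11, 10, 15, 16, 13, 0, 9, 8, 5, 18]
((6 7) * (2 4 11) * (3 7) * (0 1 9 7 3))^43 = (0 7 1 6 9)(2 4 11) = ((0 1 9 7 6)(2 4 11))^43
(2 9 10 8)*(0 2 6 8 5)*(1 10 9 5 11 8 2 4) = (0 4 1 10 11 8 6 2 5) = [4, 10, 5, 3, 1, 0, 2, 7, 6, 9, 11, 8]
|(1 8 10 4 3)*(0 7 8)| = 7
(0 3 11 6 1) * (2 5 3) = (0 2 5 3 11 6 1) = [2, 0, 5, 11, 4, 3, 1, 7, 8, 9, 10, 6]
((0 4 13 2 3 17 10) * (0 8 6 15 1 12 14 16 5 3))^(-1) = (0 2 13 4)(1 15 6 8 10 17 3 5 16 14 12)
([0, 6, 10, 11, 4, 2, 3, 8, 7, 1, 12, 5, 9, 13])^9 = [0, 1, 2, 3, 4, 5, 6, 8, 7, 9, 10, 11, 12, 13]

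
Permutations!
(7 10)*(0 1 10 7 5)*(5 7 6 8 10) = [1, 5, 2, 3, 4, 0, 8, 6, 10, 9, 7] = (0 1 5)(6 8 10 7)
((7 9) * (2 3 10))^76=(2 3 10)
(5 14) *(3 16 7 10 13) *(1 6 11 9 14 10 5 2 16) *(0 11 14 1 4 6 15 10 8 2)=(0 11 9 1 15 10 13 3 4 6 14)(2 16 7 5 8)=[11, 15, 16, 4, 6, 8, 14, 5, 2, 1, 13, 9, 12, 3, 0, 10, 7]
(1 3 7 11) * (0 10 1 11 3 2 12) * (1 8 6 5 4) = (0 10 8 6 5 4 1 2 12)(3 7) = [10, 2, 12, 7, 1, 4, 5, 3, 6, 9, 8, 11, 0]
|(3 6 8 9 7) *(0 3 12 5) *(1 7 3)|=20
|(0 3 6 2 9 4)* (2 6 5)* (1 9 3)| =|(0 1 9 4)(2 3 5)| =12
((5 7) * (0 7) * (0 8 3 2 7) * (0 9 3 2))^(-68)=(0 9 3)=((0 9 3)(2 7 5 8))^(-68)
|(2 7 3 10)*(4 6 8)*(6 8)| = |(2 7 3 10)(4 8)| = 4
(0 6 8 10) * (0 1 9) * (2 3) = (0 6 8 10 1 9)(2 3) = [6, 9, 3, 2, 4, 5, 8, 7, 10, 0, 1]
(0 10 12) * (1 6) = (0 10 12)(1 6) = [10, 6, 2, 3, 4, 5, 1, 7, 8, 9, 12, 11, 0]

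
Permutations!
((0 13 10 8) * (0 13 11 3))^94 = ((0 11 3)(8 13 10))^94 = (0 11 3)(8 13 10)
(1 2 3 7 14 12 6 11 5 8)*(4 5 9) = (1 2 3 7 14 12 6 11 9 4 5 8) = [0, 2, 3, 7, 5, 8, 11, 14, 1, 4, 10, 9, 6, 13, 12]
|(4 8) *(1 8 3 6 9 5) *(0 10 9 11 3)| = 21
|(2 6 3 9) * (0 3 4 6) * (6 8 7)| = 4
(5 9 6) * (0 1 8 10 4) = (0 1 8 10 4)(5 9 6) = [1, 8, 2, 3, 0, 9, 5, 7, 10, 6, 4]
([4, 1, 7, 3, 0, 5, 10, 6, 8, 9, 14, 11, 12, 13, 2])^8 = [0, 1, 10, 3, 4, 5, 2, 14, 8, 9, 7, 11, 12, 13, 6]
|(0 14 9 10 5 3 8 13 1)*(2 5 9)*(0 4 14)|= |(1 4 14 2 5 3 8 13)(9 10)|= 8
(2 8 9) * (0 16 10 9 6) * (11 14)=(0 16 10 9 2 8 6)(11 14)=[16, 1, 8, 3, 4, 5, 0, 7, 6, 2, 9, 14, 12, 13, 11, 15, 10]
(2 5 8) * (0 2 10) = (0 2 5 8 10) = [2, 1, 5, 3, 4, 8, 6, 7, 10, 9, 0]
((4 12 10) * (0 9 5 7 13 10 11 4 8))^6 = ((0 9 5 7 13 10 8)(4 12 11))^6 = (0 8 10 13 7 5 9)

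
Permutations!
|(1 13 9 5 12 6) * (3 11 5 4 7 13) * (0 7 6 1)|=30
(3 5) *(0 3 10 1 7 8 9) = (0 3 5 10 1 7 8 9) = [3, 7, 2, 5, 4, 10, 6, 8, 9, 0, 1]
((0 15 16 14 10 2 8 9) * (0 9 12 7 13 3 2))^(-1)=(0 10 14 16 15)(2 3 13 7 12 8)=((0 15 16 14 10)(2 8 12 7 13 3))^(-1)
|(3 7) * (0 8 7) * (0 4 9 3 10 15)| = 15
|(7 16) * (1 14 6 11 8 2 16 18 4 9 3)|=|(1 14 6 11 8 2 16 7 18 4 9 3)|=12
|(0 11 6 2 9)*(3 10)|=|(0 11 6 2 9)(3 10)|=10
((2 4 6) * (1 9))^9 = (1 9)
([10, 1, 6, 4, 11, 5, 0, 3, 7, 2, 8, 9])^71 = [10, 1, 6, 4, 11, 5, 0, 3, 7, 2, 8, 9]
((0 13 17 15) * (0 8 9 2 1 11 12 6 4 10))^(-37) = (0 17 8 2 11 6 10 13 15 9 1 12 4)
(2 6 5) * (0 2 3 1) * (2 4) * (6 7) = [4, 0, 7, 1, 2, 3, 5, 6] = (0 4 2 7 6 5 3 1)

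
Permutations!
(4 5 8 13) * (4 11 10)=(4 5 8 13 11 10)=[0, 1, 2, 3, 5, 8, 6, 7, 13, 9, 4, 10, 12, 11]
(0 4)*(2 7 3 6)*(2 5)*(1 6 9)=(0 4)(1 6 5 2 7 3 9)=[4, 6, 7, 9, 0, 2, 5, 3, 8, 1]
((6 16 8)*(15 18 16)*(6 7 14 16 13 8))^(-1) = ((6 15 18 13 8 7 14 16))^(-1) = (6 16 14 7 8 13 18 15)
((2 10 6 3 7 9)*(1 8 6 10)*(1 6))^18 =((10)(1 8)(2 6 3 7 9))^18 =(10)(2 7 6 9 3)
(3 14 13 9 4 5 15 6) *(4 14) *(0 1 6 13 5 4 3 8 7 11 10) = (0 1 6 8 7 11 10)(5 15 13 9 14) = [1, 6, 2, 3, 4, 15, 8, 11, 7, 14, 0, 10, 12, 9, 5, 13]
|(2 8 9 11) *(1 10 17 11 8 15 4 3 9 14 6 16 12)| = 14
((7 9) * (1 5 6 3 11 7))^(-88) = (1 3 9 6 7 5 11)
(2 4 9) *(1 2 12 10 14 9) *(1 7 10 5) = (1 2 4 7 10 14 9 12 5) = [0, 2, 4, 3, 7, 1, 6, 10, 8, 12, 14, 11, 5, 13, 9]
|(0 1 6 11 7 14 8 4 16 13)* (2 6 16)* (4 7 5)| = 60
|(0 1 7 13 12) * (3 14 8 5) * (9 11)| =|(0 1 7 13 12)(3 14 8 5)(9 11)| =20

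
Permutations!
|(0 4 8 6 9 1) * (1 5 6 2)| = |(0 4 8 2 1)(5 6 9)| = 15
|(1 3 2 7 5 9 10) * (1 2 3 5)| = |(1 5 9 10 2 7)| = 6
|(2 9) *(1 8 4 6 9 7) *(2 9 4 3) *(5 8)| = 6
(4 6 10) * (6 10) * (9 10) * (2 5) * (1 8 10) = (1 8 10 4 9)(2 5) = [0, 8, 5, 3, 9, 2, 6, 7, 10, 1, 4]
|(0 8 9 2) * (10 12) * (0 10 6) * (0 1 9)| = 6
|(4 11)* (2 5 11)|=4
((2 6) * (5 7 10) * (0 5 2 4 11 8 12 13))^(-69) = (0 8 6 7 13 11 2 5 12 4 10)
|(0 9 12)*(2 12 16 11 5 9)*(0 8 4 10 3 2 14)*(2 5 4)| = |(0 14)(2 12 8)(3 5 9 16 11 4 10)| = 42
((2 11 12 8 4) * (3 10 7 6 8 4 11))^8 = ((2 3 10 7 6 8 11 12 4))^8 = (2 4 12 11 8 6 7 10 3)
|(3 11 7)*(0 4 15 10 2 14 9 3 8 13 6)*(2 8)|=|(0 4 15 10 8 13 6)(2 14 9 3 11 7)|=42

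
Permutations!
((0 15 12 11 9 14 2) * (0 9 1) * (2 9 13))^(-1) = ((0 15 12 11 1)(2 13)(9 14))^(-1) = (0 1 11 12 15)(2 13)(9 14)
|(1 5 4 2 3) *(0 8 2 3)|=12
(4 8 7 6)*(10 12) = (4 8 7 6)(10 12) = [0, 1, 2, 3, 8, 5, 4, 6, 7, 9, 12, 11, 10]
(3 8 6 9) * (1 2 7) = (1 2 7)(3 8 6 9) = [0, 2, 7, 8, 4, 5, 9, 1, 6, 3]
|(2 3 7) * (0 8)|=6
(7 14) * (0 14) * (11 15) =(0 14 7)(11 15) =[14, 1, 2, 3, 4, 5, 6, 0, 8, 9, 10, 15, 12, 13, 7, 11]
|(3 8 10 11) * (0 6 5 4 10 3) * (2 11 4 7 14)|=14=|(0 6 5 7 14 2 11)(3 8)(4 10)|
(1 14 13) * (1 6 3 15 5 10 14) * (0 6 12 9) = [6, 1, 2, 15, 4, 10, 3, 7, 8, 0, 14, 11, 9, 12, 13, 5] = (0 6 3 15 5 10 14 13 12 9)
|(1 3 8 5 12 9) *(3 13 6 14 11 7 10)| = 12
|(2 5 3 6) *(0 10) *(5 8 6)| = 6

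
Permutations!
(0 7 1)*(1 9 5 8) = (0 7 9 5 8 1) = [7, 0, 2, 3, 4, 8, 6, 9, 1, 5]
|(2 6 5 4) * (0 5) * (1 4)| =6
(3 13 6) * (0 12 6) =(0 12 6 3 13) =[12, 1, 2, 13, 4, 5, 3, 7, 8, 9, 10, 11, 6, 0]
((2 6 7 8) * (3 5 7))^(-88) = (2 3 7)(5 8 6)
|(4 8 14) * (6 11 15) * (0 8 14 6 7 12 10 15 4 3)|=28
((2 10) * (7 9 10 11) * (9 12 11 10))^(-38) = ((2 10)(7 12 11))^(-38) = (7 12 11)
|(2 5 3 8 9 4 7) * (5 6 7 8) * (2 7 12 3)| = 15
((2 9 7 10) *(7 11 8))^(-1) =(2 10 7 8 11 9) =((2 9 11 8 7 10))^(-1)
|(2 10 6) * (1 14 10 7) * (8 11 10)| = 8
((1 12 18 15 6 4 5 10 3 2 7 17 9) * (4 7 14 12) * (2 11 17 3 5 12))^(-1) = (1 9 17 11 3 7 6 15 18 12 4)(2 14)(5 10)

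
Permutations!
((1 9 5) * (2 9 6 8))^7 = (1 6 8 2 9 5)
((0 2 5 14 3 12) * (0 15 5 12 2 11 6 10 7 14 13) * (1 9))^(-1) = ((0 11 6 10 7 14 3 2 12 15 5 13)(1 9))^(-1) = (0 13 5 15 12 2 3 14 7 10 6 11)(1 9)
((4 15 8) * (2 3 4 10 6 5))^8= ((2 3 4 15 8 10 6 5))^8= (15)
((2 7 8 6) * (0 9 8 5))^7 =((0 9 8 6 2 7 5))^7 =(9)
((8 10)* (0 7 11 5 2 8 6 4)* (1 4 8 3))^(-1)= ((0 7 11 5 2 3 1 4)(6 8 10))^(-1)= (0 4 1 3 2 5 11 7)(6 10 8)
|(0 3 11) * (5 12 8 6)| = |(0 3 11)(5 12 8 6)| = 12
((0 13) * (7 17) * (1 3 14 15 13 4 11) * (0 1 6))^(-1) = (0 6 11 4)(1 13 15 14 3)(7 17) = ((0 4 11 6)(1 3 14 15 13)(7 17))^(-1)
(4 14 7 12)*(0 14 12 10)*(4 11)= (0 14 7 10)(4 12 11)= [14, 1, 2, 3, 12, 5, 6, 10, 8, 9, 0, 4, 11, 13, 7]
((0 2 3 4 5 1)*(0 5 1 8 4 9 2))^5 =(1 5 8 4)(2 9 3)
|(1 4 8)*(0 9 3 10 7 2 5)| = 21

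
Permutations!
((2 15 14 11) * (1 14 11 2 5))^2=(1 2 11)(5 14 15)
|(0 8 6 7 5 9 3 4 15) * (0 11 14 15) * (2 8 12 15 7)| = |(0 12 15 11 14 7 5 9 3 4)(2 8 6)| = 30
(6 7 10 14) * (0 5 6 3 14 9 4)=(0 5 6 7 10 9 4)(3 14)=[5, 1, 2, 14, 0, 6, 7, 10, 8, 4, 9, 11, 12, 13, 3]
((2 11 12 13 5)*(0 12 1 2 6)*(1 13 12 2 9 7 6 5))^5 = ((0 2 11 13 1 9 7 6))^5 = (0 9 11 6 1 2 7 13)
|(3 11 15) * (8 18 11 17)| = |(3 17 8 18 11 15)| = 6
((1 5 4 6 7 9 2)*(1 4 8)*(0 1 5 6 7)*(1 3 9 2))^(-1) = (0 6 1 9 3)(2 7 4)(5 8)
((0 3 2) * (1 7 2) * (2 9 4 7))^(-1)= ((0 3 1 2)(4 7 9))^(-1)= (0 2 1 3)(4 9 7)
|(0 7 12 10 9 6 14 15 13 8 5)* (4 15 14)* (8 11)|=|(0 7 12 10 9 6 4 15 13 11 8 5)|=12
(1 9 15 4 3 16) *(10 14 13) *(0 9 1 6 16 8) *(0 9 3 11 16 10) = (0 3 8 9 15 4 11 16 6 10 14 13) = [3, 1, 2, 8, 11, 5, 10, 7, 9, 15, 14, 16, 12, 0, 13, 4, 6]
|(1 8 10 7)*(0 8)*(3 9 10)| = 7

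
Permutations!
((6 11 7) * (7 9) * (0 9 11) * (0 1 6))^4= (11)(0 9 7)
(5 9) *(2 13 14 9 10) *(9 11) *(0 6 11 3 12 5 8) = [6, 1, 13, 12, 4, 10, 11, 7, 0, 8, 2, 9, 5, 14, 3] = (0 6 11 9 8)(2 13 14 3 12 5 10)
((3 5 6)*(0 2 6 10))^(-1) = (0 10 5 3 6 2)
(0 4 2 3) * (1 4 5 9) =[5, 4, 3, 0, 2, 9, 6, 7, 8, 1] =(0 5 9 1 4 2 3)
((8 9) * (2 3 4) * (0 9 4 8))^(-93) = (0 9)(2 4 8 3) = ((0 9)(2 3 8 4))^(-93)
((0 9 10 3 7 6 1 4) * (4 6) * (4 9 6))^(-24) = (10)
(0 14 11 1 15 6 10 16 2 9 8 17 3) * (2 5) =(0 14 11 1 15 6 10 16 5 2 9 8 17 3) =[14, 15, 9, 0, 4, 2, 10, 7, 17, 8, 16, 1, 12, 13, 11, 6, 5, 3]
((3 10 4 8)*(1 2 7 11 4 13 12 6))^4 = (1 4 13 2 8 12 7 3 6 11 10)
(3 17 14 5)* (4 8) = (3 17 14 5)(4 8) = [0, 1, 2, 17, 8, 3, 6, 7, 4, 9, 10, 11, 12, 13, 5, 15, 16, 14]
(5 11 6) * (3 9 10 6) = [0, 1, 2, 9, 4, 11, 5, 7, 8, 10, 6, 3] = (3 9 10 6 5 11)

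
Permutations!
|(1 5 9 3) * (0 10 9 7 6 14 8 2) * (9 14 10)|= |(0 9 3 1 5 7 6 10 14 8 2)|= 11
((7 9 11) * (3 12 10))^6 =((3 12 10)(7 9 11))^6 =(12)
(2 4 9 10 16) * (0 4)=(0 4 9 10 16 2)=[4, 1, 0, 3, 9, 5, 6, 7, 8, 10, 16, 11, 12, 13, 14, 15, 2]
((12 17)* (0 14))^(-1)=((0 14)(12 17))^(-1)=(0 14)(12 17)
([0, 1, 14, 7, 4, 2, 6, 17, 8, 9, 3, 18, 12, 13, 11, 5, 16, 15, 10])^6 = (2 7 11 15 10)(3 14 17 18 5)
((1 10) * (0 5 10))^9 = (0 5 10 1)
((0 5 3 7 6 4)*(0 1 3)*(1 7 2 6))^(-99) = (0 5)(1 6)(2 7)(3 4)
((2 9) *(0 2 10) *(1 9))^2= ((0 2 1 9 10))^2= (0 1 10 2 9)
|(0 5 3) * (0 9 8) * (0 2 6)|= |(0 5 3 9 8 2 6)|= 7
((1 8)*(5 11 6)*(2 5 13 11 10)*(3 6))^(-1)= (1 8)(2 10 5)(3 11 13 6)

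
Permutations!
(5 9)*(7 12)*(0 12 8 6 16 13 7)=[12, 1, 2, 3, 4, 9, 16, 8, 6, 5, 10, 11, 0, 7, 14, 15, 13]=(0 12)(5 9)(6 16 13 7 8)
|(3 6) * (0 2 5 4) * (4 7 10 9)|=|(0 2 5 7 10 9 4)(3 6)|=14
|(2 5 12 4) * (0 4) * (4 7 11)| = 7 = |(0 7 11 4 2 5 12)|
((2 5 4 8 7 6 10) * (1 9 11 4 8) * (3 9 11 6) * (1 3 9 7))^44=((1 11 4 3 7 9 6 10 2 5 8))^44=(11)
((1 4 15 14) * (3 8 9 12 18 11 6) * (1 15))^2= ((1 4)(3 8 9 12 18 11 6)(14 15))^2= (3 9 18 6 8 12 11)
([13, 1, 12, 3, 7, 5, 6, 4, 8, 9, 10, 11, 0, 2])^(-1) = [12, 1, 13, 3, 7, 5, 6, 4, 8, 9, 10, 11, 2, 0]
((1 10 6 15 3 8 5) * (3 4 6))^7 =(1 3 5 10 8)(4 6 15)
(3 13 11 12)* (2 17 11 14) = (2 17 11 12 3 13 14) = [0, 1, 17, 13, 4, 5, 6, 7, 8, 9, 10, 12, 3, 14, 2, 15, 16, 11]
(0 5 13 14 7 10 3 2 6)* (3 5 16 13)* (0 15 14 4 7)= (0 16 13 4 7 10 5 3 2 6 15 14)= [16, 1, 6, 2, 7, 3, 15, 10, 8, 9, 5, 11, 12, 4, 0, 14, 13]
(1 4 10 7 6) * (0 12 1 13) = (0 12 1 4 10 7 6 13) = [12, 4, 2, 3, 10, 5, 13, 6, 8, 9, 7, 11, 1, 0]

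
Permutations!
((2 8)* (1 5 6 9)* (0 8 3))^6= (0 2)(1 6)(3 8)(5 9)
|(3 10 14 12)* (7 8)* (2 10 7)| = |(2 10 14 12 3 7 8)| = 7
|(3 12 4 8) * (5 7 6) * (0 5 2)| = 20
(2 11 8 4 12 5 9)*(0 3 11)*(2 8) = (0 3 11 2)(4 12 5 9 8) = [3, 1, 0, 11, 12, 9, 6, 7, 4, 8, 10, 2, 5]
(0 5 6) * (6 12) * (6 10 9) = (0 5 12 10 9 6) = [5, 1, 2, 3, 4, 12, 0, 7, 8, 6, 9, 11, 10]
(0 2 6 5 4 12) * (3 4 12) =[2, 1, 6, 4, 3, 12, 5, 7, 8, 9, 10, 11, 0] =(0 2 6 5 12)(3 4)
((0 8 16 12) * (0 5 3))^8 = (0 16 5)(3 8 12)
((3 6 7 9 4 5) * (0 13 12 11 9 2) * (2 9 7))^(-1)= (0 2 6 3 5 4 9 7 11 12 13)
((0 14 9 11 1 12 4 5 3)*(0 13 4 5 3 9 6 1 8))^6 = ((0 14 6 1 12 5 9 11 8)(3 13 4))^6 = (0 9 1)(5 6 8)(11 12 14)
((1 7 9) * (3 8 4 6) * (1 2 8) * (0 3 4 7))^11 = ((0 3 1)(2 8 7 9)(4 6))^11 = (0 1 3)(2 9 7 8)(4 6)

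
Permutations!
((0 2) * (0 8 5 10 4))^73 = ((0 2 8 5 10 4))^73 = (0 2 8 5 10 4)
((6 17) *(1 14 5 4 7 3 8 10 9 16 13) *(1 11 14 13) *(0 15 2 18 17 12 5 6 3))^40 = ((0 15 2 18 17 3 8 10 9 16 1 13 11 14 6 12 5 4 7))^40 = (0 2 17 8 9 1 11 6 5 7 15 18 3 10 16 13 14 12 4)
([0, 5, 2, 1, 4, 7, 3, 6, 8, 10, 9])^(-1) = (1 3 6 7 5)(9 10)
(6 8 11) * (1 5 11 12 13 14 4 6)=[0, 5, 2, 3, 6, 11, 8, 7, 12, 9, 10, 1, 13, 14, 4]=(1 5 11)(4 6 8 12 13 14)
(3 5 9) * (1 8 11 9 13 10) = (1 8 11 9 3 5 13 10) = [0, 8, 2, 5, 4, 13, 6, 7, 11, 3, 1, 9, 12, 10]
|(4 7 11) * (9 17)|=6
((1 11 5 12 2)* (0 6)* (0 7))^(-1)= (0 7 6)(1 2 12 5 11)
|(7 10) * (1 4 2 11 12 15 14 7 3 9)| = 11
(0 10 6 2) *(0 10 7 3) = (0 7 3)(2 10 6) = [7, 1, 10, 0, 4, 5, 2, 3, 8, 9, 6]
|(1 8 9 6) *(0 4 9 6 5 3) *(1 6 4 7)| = 8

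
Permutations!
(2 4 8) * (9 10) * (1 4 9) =[0, 4, 9, 3, 8, 5, 6, 7, 2, 10, 1] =(1 4 8 2 9 10)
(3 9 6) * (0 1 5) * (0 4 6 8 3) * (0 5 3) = (0 1 3 9 8)(4 6 5) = [1, 3, 2, 9, 6, 4, 5, 7, 0, 8]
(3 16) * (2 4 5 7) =(2 4 5 7)(3 16) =[0, 1, 4, 16, 5, 7, 6, 2, 8, 9, 10, 11, 12, 13, 14, 15, 3]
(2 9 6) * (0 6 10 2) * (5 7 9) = [6, 1, 5, 3, 4, 7, 0, 9, 8, 10, 2] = (0 6)(2 5 7 9 10)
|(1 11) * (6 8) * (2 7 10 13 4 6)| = |(1 11)(2 7 10 13 4 6 8)| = 14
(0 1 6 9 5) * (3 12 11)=[1, 6, 2, 12, 4, 0, 9, 7, 8, 5, 10, 3, 11]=(0 1 6 9 5)(3 12 11)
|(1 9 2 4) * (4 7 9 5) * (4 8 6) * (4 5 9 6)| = |(1 9 2 7 6 5 8 4)| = 8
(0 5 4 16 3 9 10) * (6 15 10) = [5, 1, 2, 9, 16, 4, 15, 7, 8, 6, 0, 11, 12, 13, 14, 10, 3] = (0 5 4 16 3 9 6 15 10)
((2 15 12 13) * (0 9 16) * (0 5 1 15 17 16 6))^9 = ((0 9 6)(1 15 12 13 2 17 16 5))^9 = (1 15 12 13 2 17 16 5)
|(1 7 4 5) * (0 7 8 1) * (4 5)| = |(0 7 5)(1 8)| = 6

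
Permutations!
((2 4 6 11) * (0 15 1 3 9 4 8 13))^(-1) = ((0 15 1 3 9 4 6 11 2 8 13))^(-1) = (0 13 8 2 11 6 4 9 3 1 15)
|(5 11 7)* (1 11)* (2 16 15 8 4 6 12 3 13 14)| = 20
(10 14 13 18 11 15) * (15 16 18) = (10 14 13 15)(11 16 18) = [0, 1, 2, 3, 4, 5, 6, 7, 8, 9, 14, 16, 12, 15, 13, 10, 18, 17, 11]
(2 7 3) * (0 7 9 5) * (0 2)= (0 7 3)(2 9 5)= [7, 1, 9, 0, 4, 2, 6, 3, 8, 5]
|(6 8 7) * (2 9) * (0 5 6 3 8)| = 6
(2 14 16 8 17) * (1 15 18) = (1 15 18)(2 14 16 8 17) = [0, 15, 14, 3, 4, 5, 6, 7, 17, 9, 10, 11, 12, 13, 16, 18, 8, 2, 1]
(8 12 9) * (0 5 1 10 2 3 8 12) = (0 5 1 10 2 3 8)(9 12) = [5, 10, 3, 8, 4, 1, 6, 7, 0, 12, 2, 11, 9]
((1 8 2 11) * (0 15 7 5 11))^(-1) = (0 2 8 1 11 5 7 15)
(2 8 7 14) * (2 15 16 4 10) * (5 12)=(2 8 7 14 15 16 4 10)(5 12)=[0, 1, 8, 3, 10, 12, 6, 14, 7, 9, 2, 11, 5, 13, 15, 16, 4]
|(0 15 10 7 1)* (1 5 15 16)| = 12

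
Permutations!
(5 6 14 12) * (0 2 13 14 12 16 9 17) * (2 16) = (0 16 9 17)(2 13 14)(5 6 12) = [16, 1, 13, 3, 4, 6, 12, 7, 8, 17, 10, 11, 5, 14, 2, 15, 9, 0]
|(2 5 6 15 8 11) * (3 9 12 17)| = |(2 5 6 15 8 11)(3 9 12 17)| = 12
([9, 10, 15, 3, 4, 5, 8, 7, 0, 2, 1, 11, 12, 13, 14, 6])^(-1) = [8, 10, 9, 3, 4, 5, 15, 7, 6, 0, 1, 11, 12, 13, 14, 2]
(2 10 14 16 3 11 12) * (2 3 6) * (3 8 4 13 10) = (2 3 11 12 8 4 13 10 14 16 6) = [0, 1, 3, 11, 13, 5, 2, 7, 4, 9, 14, 12, 8, 10, 16, 15, 6]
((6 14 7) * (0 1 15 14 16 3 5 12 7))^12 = (16)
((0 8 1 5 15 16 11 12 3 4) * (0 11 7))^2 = (0 1 15 7 8 5 16)(3 11)(4 12) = ((0 8 1 5 15 16 7)(3 4 11 12))^2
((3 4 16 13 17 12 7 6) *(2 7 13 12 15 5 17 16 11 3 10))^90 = (17)(2 6)(7 10)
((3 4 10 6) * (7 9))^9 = (3 4 10 6)(7 9)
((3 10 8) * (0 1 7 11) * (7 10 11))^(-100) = (0 10 3)(1 8 11)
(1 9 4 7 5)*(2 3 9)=(1 2 3 9 4 7 5)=[0, 2, 3, 9, 7, 1, 6, 5, 8, 4]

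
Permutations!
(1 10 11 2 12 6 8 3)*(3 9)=(1 10 11 2 12 6 8 9 3)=[0, 10, 12, 1, 4, 5, 8, 7, 9, 3, 11, 2, 6]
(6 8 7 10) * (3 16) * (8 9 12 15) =[0, 1, 2, 16, 4, 5, 9, 10, 7, 12, 6, 11, 15, 13, 14, 8, 3] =(3 16)(6 9 12 15 8 7 10)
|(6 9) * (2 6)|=3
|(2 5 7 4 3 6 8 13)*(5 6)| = 4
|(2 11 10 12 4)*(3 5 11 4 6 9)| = |(2 4)(3 5 11 10 12 6 9)| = 14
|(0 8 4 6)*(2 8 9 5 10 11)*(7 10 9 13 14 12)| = 22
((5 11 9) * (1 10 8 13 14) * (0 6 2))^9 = (1 14 13 8 10)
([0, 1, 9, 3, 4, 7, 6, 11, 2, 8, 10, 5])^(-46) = [0, 1, 8, 3, 4, 11, 6, 5, 9, 2, 10, 7]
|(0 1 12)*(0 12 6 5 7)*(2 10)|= |(12)(0 1 6 5 7)(2 10)|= 10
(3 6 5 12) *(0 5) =(0 5 12 3 6) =[5, 1, 2, 6, 4, 12, 0, 7, 8, 9, 10, 11, 3]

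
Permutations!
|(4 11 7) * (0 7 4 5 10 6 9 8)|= |(0 7 5 10 6 9 8)(4 11)|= 14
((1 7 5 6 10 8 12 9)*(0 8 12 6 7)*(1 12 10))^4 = (12)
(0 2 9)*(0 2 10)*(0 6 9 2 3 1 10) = (1 10 6 9 3) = [0, 10, 2, 1, 4, 5, 9, 7, 8, 3, 6]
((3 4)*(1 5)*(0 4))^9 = ((0 4 3)(1 5))^9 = (1 5)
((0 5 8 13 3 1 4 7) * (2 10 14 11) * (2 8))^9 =(0 1 8 10)(2 7 3 11)(4 13 14 5)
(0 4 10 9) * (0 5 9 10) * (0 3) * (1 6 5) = (10)(0 4 3)(1 6 5 9) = [4, 6, 2, 0, 3, 9, 5, 7, 8, 1, 10]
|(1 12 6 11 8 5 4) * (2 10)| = 14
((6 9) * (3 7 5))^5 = (3 5 7)(6 9) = ((3 7 5)(6 9))^5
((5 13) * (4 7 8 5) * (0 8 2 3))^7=((0 8 5 13 4 7 2 3))^7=(0 3 2 7 4 13 5 8)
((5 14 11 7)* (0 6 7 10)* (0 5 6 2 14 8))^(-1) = (0 8 5 10 11 14 2)(6 7)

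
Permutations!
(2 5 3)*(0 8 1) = [8, 0, 5, 2, 4, 3, 6, 7, 1] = (0 8 1)(2 5 3)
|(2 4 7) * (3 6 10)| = 3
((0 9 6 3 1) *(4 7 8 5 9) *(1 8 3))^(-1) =((0 4 7 3 8 5 9 6 1))^(-1) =(0 1 6 9 5 8 3 7 4)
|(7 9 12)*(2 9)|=|(2 9 12 7)|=4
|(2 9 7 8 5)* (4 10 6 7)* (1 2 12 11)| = |(1 2 9 4 10 6 7 8 5 12 11)| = 11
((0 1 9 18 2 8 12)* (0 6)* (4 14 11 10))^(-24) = ((0 1 9 18 2 8 12 6)(4 14 11 10))^(-24) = (18)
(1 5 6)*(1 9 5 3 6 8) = (1 3 6 9 5 8) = [0, 3, 2, 6, 4, 8, 9, 7, 1, 5]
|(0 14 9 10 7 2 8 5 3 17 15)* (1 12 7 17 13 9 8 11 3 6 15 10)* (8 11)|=|(0 14 11 3 13 9 1 12 7 2 8 5 6 15)(10 17)|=14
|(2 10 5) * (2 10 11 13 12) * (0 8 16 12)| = 14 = |(0 8 16 12 2 11 13)(5 10)|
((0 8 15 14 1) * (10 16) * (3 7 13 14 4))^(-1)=((0 8 15 4 3 7 13 14 1)(10 16))^(-1)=(0 1 14 13 7 3 4 15 8)(10 16)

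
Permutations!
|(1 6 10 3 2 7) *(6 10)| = 5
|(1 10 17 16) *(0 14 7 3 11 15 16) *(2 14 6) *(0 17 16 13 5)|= 30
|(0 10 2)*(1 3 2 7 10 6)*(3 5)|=|(0 6 1 5 3 2)(7 10)|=6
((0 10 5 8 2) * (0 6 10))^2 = (2 10 8 6 5)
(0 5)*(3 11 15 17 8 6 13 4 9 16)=[5, 1, 2, 11, 9, 0, 13, 7, 6, 16, 10, 15, 12, 4, 14, 17, 3, 8]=(0 5)(3 11 15 17 8 6 13 4 9 16)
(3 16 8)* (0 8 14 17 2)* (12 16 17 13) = (0 8 3 17 2)(12 16 14 13) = [8, 1, 0, 17, 4, 5, 6, 7, 3, 9, 10, 11, 16, 12, 13, 15, 14, 2]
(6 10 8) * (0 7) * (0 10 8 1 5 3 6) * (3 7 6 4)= (0 6 8)(1 5 7 10)(3 4)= [6, 5, 2, 4, 3, 7, 8, 10, 0, 9, 1]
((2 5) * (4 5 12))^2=((2 12 4 5))^2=(2 4)(5 12)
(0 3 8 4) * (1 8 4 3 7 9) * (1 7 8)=(0 8 3 4)(7 9)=[8, 1, 2, 4, 0, 5, 6, 9, 3, 7]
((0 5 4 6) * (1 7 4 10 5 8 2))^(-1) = (0 6 4 7 1 2 8)(5 10)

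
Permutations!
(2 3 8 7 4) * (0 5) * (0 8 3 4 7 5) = [0, 1, 4, 3, 2, 8, 6, 7, 5] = (2 4)(5 8)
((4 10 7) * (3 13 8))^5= ((3 13 8)(4 10 7))^5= (3 8 13)(4 7 10)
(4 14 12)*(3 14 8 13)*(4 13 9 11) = [0, 1, 2, 14, 8, 5, 6, 7, 9, 11, 10, 4, 13, 3, 12] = (3 14 12 13)(4 8 9 11)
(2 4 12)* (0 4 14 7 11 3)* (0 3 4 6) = (0 6)(2 14 7 11 4 12) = [6, 1, 14, 3, 12, 5, 0, 11, 8, 9, 10, 4, 2, 13, 7]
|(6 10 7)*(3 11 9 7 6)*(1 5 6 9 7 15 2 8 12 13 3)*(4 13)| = 14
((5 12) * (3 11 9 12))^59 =(3 5 12 9 11)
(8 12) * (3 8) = (3 8 12) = [0, 1, 2, 8, 4, 5, 6, 7, 12, 9, 10, 11, 3]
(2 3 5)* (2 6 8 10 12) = (2 3 5 6 8 10 12) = [0, 1, 3, 5, 4, 6, 8, 7, 10, 9, 12, 11, 2]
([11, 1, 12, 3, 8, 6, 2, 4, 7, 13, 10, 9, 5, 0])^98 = [9, 1, 5, 3, 7, 2, 12, 8, 4, 0, 10, 13, 6, 11]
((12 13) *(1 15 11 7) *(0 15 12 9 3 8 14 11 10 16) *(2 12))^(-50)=((0 15 10 16)(1 2 12 13 9 3 8 14 11 7))^(-50)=(0 10)(15 16)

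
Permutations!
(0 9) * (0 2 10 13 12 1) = (0 9 2 10 13 12 1) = [9, 0, 10, 3, 4, 5, 6, 7, 8, 2, 13, 11, 1, 12]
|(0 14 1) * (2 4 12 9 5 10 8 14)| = 10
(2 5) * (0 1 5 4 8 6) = [1, 5, 4, 3, 8, 2, 0, 7, 6] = (0 1 5 2 4 8 6)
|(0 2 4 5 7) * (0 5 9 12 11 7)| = 8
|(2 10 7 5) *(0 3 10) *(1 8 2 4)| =9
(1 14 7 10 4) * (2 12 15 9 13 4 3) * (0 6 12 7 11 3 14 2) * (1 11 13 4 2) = (0 6 12 15 9 4 11 3)(2 7 10 14 13) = [6, 1, 7, 0, 11, 5, 12, 10, 8, 4, 14, 3, 15, 2, 13, 9]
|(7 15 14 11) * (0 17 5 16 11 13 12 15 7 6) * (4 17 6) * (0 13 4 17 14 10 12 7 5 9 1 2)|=66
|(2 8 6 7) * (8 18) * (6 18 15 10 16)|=6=|(2 15 10 16 6 7)(8 18)|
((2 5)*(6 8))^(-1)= ((2 5)(6 8))^(-1)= (2 5)(6 8)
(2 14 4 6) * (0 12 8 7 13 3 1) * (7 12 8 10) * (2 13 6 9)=(0 8 12 10 7 6 13 3 1)(2 14 4 9)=[8, 0, 14, 1, 9, 5, 13, 6, 12, 2, 7, 11, 10, 3, 4]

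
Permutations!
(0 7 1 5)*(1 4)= (0 7 4 1 5)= [7, 5, 2, 3, 1, 0, 6, 4]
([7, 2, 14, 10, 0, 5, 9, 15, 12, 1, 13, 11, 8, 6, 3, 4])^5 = [7, 13, 6, 1, 0, 5, 3, 15, 12, 10, 2, 11, 8, 14, 9, 4]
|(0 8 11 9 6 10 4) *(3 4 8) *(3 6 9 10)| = |(0 6 3 4)(8 11 10)| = 12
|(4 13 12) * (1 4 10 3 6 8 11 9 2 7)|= |(1 4 13 12 10 3 6 8 11 9 2 7)|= 12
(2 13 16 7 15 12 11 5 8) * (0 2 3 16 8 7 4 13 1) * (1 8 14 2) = (0 1)(2 8 3 16 4 13 14)(5 7 15 12 11) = [1, 0, 8, 16, 13, 7, 6, 15, 3, 9, 10, 5, 11, 14, 2, 12, 4]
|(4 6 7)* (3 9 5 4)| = |(3 9 5 4 6 7)| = 6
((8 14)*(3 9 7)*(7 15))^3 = (3 7 15 9)(8 14)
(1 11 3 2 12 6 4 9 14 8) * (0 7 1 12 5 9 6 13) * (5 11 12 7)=[5, 12, 11, 2, 6, 9, 4, 1, 7, 14, 10, 3, 13, 0, 8]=(0 5 9 14 8 7 1 12 13)(2 11 3)(4 6)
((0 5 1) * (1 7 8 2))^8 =((0 5 7 8 2 1))^8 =(0 7 2)(1 5 8)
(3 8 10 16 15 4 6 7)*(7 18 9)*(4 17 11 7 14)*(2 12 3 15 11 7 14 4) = [0, 1, 12, 8, 6, 5, 18, 15, 10, 4, 16, 14, 3, 13, 2, 17, 11, 7, 9] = (2 12 3 8 10 16 11 14)(4 6 18 9)(7 15 17)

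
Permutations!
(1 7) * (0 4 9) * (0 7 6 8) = (0 4 9 7 1 6 8) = [4, 6, 2, 3, 9, 5, 8, 1, 0, 7]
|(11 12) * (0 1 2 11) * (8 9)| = 10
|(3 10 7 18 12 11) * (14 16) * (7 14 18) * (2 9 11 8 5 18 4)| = 8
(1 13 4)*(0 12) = (0 12)(1 13 4) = [12, 13, 2, 3, 1, 5, 6, 7, 8, 9, 10, 11, 0, 4]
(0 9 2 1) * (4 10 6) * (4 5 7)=[9, 0, 1, 3, 10, 7, 5, 4, 8, 2, 6]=(0 9 2 1)(4 10 6 5 7)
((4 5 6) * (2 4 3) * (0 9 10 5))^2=(0 10 6 2)(3 4 9 5)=((0 9 10 5 6 3 2 4))^2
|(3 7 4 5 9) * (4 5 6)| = |(3 7 5 9)(4 6)| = 4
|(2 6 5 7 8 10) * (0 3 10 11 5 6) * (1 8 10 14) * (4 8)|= |(0 3 14 1 4 8 11 5 7 10 2)|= 11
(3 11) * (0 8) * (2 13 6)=(0 8)(2 13 6)(3 11)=[8, 1, 13, 11, 4, 5, 2, 7, 0, 9, 10, 3, 12, 6]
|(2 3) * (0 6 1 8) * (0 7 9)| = 6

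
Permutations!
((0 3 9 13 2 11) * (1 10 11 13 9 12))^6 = (13)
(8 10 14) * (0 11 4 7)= (0 11 4 7)(8 10 14)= [11, 1, 2, 3, 7, 5, 6, 0, 10, 9, 14, 4, 12, 13, 8]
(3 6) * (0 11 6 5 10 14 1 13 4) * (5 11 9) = (0 9 5 10 14 1 13 4)(3 11 6) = [9, 13, 2, 11, 0, 10, 3, 7, 8, 5, 14, 6, 12, 4, 1]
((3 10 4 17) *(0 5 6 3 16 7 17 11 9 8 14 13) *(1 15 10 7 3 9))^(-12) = (17)(0 6 8 13 5 9 14)(1 4 15 11 10)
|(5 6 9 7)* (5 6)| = |(6 9 7)| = 3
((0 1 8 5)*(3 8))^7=(0 3 5 1 8)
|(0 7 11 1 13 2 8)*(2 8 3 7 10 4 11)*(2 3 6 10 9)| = 10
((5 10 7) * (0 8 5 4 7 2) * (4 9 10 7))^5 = (0 10 7 8 2 9 5)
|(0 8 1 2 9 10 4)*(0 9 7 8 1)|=15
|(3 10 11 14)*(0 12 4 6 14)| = 8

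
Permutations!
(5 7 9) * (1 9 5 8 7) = (1 9 8 7 5) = [0, 9, 2, 3, 4, 1, 6, 5, 7, 8]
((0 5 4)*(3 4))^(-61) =(0 4 3 5) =((0 5 3 4))^(-61)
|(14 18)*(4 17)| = 2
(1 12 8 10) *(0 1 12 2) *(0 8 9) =(0 1 2 8 10 12 9) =[1, 2, 8, 3, 4, 5, 6, 7, 10, 0, 12, 11, 9]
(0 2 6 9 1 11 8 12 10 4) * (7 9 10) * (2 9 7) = (0 9 1 11 8 12 2 6 10 4) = [9, 11, 6, 3, 0, 5, 10, 7, 12, 1, 4, 8, 2]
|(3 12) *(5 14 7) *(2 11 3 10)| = 15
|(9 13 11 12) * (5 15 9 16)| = 7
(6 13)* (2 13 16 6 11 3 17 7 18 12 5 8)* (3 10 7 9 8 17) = (2 13 11 10 7 18 12 5 17 9 8)(6 16) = [0, 1, 13, 3, 4, 17, 16, 18, 2, 8, 7, 10, 5, 11, 14, 15, 6, 9, 12]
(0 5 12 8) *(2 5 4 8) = (0 4 8)(2 5 12) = [4, 1, 5, 3, 8, 12, 6, 7, 0, 9, 10, 11, 2]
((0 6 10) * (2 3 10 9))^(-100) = (0 9 3)(2 10 6) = ((0 6 9 2 3 10))^(-100)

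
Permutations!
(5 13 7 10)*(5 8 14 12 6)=(5 13 7 10 8 14 12 6)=[0, 1, 2, 3, 4, 13, 5, 10, 14, 9, 8, 11, 6, 7, 12]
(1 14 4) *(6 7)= (1 14 4)(6 7)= [0, 14, 2, 3, 1, 5, 7, 6, 8, 9, 10, 11, 12, 13, 4]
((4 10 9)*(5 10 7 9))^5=(4 9 7)(5 10)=((4 7 9)(5 10))^5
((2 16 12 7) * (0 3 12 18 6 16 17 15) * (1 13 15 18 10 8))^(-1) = (0 15 13 1 8 10 16 6 18 17 2 7 12 3)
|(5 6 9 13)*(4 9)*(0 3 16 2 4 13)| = |(0 3 16 2 4 9)(5 6 13)| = 6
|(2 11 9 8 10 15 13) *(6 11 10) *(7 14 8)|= 12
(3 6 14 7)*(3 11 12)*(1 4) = (1 4)(3 6 14 7 11 12) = [0, 4, 2, 6, 1, 5, 14, 11, 8, 9, 10, 12, 3, 13, 7]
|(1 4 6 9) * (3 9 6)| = 4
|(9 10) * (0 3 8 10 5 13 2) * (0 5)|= 15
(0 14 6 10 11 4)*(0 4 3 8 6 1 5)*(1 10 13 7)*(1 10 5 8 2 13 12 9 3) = (0 14 5)(1 8 6 12 9 3 2 13 7 10 11) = [14, 8, 13, 2, 4, 0, 12, 10, 6, 3, 11, 1, 9, 7, 5]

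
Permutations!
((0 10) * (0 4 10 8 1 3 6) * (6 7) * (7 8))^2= (10)(0 6 7)(1 8 3)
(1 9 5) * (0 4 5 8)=(0 4 5 1 9 8)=[4, 9, 2, 3, 5, 1, 6, 7, 0, 8]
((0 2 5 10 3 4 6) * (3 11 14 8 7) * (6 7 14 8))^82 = (0 5 11 14)(2 10 8 6)(3 4 7)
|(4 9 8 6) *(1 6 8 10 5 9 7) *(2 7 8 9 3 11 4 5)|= 11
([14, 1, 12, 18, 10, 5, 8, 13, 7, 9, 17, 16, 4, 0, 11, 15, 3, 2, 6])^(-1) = (0 13 7 8 6 18 3 16 11 14)(2 17 10 4 12)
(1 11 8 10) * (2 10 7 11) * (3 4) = (1 2 10)(3 4)(7 11 8) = [0, 2, 10, 4, 3, 5, 6, 11, 7, 9, 1, 8]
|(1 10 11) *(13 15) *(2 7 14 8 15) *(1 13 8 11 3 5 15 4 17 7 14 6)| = 20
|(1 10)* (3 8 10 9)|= |(1 9 3 8 10)|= 5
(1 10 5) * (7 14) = [0, 10, 2, 3, 4, 1, 6, 14, 8, 9, 5, 11, 12, 13, 7] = (1 10 5)(7 14)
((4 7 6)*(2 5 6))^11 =(2 5 6 4 7)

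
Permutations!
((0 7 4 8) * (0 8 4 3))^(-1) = (8)(0 3 7)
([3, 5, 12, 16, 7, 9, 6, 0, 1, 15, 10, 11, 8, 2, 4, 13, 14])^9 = (0 14)(1 5 9 15 13 2 12 8)(3 4)(7 16)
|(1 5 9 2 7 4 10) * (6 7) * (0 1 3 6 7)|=|(0 1 5 9 2 7 4 10 3 6)|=10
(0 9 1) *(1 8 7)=[9, 0, 2, 3, 4, 5, 6, 1, 7, 8]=(0 9 8 7 1)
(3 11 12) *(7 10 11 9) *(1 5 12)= (1 5 12 3 9 7 10 11)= [0, 5, 2, 9, 4, 12, 6, 10, 8, 7, 11, 1, 3]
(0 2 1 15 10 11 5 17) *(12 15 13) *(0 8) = (0 2 1 13 12 15 10 11 5 17 8) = [2, 13, 1, 3, 4, 17, 6, 7, 0, 9, 11, 5, 15, 12, 14, 10, 16, 8]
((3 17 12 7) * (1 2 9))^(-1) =(1 9 2)(3 7 12 17)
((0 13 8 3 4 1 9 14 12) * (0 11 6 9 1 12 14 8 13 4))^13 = (14)(0 9 12 3 6 4 8 11)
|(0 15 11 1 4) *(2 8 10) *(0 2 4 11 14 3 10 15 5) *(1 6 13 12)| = 70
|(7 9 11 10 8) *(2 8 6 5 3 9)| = 6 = |(2 8 7)(3 9 11 10 6 5)|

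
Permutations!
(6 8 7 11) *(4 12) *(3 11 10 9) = [0, 1, 2, 11, 12, 5, 8, 10, 7, 3, 9, 6, 4] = (3 11 6 8 7 10 9)(4 12)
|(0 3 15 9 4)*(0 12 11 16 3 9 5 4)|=14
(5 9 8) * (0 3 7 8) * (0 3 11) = [11, 1, 2, 7, 4, 9, 6, 8, 5, 3, 10, 0] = (0 11)(3 7 8 5 9)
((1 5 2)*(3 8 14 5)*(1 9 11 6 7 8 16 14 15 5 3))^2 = ((2 9 11 6 7 8 15 5)(3 16 14))^2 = (2 11 7 15)(3 14 16)(5 9 6 8)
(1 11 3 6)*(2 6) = (1 11 3 2 6) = [0, 11, 6, 2, 4, 5, 1, 7, 8, 9, 10, 3]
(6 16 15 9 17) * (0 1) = (0 1)(6 16 15 9 17) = [1, 0, 2, 3, 4, 5, 16, 7, 8, 17, 10, 11, 12, 13, 14, 9, 15, 6]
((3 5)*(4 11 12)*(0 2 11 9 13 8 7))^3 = ((0 2 11 12 4 9 13 8 7)(3 5))^3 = (0 12 13)(2 4 8)(3 5)(7 11 9)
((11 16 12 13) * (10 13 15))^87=((10 13 11 16 12 15))^87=(10 16)(11 15)(12 13)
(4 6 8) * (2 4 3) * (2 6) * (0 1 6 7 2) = (0 1 6 8 3 7 2 4) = [1, 6, 4, 7, 0, 5, 8, 2, 3]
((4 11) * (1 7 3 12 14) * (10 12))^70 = (1 12 3)(7 14 10) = ((1 7 3 10 12 14)(4 11))^70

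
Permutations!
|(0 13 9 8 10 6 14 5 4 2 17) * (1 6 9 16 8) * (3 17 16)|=20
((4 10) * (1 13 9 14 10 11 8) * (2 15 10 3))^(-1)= (1 8 11 4 10 15 2 3 14 9 13)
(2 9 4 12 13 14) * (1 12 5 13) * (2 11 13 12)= [0, 2, 9, 3, 5, 12, 6, 7, 8, 4, 10, 13, 1, 14, 11]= (1 2 9 4 5 12)(11 13 14)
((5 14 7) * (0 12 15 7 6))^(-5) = ((0 12 15 7 5 14 6))^(-5) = (0 15 5 6 12 7 14)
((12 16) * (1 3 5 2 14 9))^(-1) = ((1 3 5 2 14 9)(12 16))^(-1) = (1 9 14 2 5 3)(12 16)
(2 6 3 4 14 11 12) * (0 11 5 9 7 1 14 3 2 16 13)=(0 11 12 16 13)(1 14 5 9 7)(2 6)(3 4)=[11, 14, 6, 4, 3, 9, 2, 1, 8, 7, 10, 12, 16, 0, 5, 15, 13]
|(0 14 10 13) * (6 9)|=|(0 14 10 13)(6 9)|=4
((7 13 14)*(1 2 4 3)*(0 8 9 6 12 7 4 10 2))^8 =((0 8 9 6 12 7 13 14 4 3 1)(2 10))^8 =(0 4 7 9 1 14 12 8 3 13 6)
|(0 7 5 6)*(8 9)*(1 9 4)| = |(0 7 5 6)(1 9 8 4)| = 4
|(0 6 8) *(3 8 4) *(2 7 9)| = |(0 6 4 3 8)(2 7 9)| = 15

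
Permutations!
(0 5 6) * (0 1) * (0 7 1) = (0 5 6)(1 7) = [5, 7, 2, 3, 4, 6, 0, 1]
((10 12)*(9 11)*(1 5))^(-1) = ((1 5)(9 11)(10 12))^(-1) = (1 5)(9 11)(10 12)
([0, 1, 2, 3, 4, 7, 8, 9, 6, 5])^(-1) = [0, 1, 2, 3, 4, 9, 8, 5, 6, 7]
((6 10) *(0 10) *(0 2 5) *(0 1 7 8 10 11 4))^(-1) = ((0 11 4)(1 7 8 10 6 2 5))^(-1) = (0 4 11)(1 5 2 6 10 8 7)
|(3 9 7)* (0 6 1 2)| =|(0 6 1 2)(3 9 7)| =12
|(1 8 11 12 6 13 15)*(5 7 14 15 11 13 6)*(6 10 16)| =|(1 8 13 11 12 5 7 14 15)(6 10 16)| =9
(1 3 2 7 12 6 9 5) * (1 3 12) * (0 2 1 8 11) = (0 2 7 8 11)(1 12 6 9 5 3) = [2, 12, 7, 1, 4, 3, 9, 8, 11, 5, 10, 0, 6]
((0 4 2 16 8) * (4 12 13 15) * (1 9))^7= ((0 12 13 15 4 2 16 8)(1 9))^7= (0 8 16 2 4 15 13 12)(1 9)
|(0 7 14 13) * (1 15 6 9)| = 4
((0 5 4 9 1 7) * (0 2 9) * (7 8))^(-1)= (0 4 5)(1 9 2 7 8)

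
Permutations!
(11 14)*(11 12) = [0, 1, 2, 3, 4, 5, 6, 7, 8, 9, 10, 14, 11, 13, 12] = (11 14 12)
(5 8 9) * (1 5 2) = [0, 5, 1, 3, 4, 8, 6, 7, 9, 2] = (1 5 8 9 2)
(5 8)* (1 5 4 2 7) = [0, 5, 7, 3, 2, 8, 6, 1, 4] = (1 5 8 4 2 7)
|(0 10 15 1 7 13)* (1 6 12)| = |(0 10 15 6 12 1 7 13)| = 8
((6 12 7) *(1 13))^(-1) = ((1 13)(6 12 7))^(-1) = (1 13)(6 7 12)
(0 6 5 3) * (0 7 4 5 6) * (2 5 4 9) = (2 5 3 7 9) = [0, 1, 5, 7, 4, 3, 6, 9, 8, 2]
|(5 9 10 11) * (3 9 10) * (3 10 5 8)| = |(3 9 10 11 8)| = 5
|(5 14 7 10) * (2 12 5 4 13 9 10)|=20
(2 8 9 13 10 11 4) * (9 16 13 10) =[0, 1, 8, 3, 2, 5, 6, 7, 16, 10, 11, 4, 12, 9, 14, 15, 13] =(2 8 16 13 9 10 11 4)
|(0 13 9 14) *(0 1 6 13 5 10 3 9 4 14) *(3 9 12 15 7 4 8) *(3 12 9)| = 45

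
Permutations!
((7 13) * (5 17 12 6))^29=((5 17 12 6)(7 13))^29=(5 17 12 6)(7 13)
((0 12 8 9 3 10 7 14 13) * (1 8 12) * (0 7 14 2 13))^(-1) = (0 14 10 3 9 8 1)(2 7 13)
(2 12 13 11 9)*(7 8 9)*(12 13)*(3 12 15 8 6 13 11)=(2 11 7 6 13 3 12 15 8 9)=[0, 1, 11, 12, 4, 5, 13, 6, 9, 2, 10, 7, 15, 3, 14, 8]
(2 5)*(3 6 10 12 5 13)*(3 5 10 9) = [0, 1, 13, 6, 4, 2, 9, 7, 8, 3, 12, 11, 10, 5] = (2 13 5)(3 6 9)(10 12)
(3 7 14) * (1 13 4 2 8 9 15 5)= (1 13 4 2 8 9 15 5)(3 7 14)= [0, 13, 8, 7, 2, 1, 6, 14, 9, 15, 10, 11, 12, 4, 3, 5]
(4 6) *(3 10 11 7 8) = (3 10 11 7 8)(4 6) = [0, 1, 2, 10, 6, 5, 4, 8, 3, 9, 11, 7]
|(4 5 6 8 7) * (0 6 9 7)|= 12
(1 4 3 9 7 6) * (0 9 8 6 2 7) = (0 9)(1 4 3 8 6)(2 7) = [9, 4, 7, 8, 3, 5, 1, 2, 6, 0]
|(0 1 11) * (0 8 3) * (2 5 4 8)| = |(0 1 11 2 5 4 8 3)| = 8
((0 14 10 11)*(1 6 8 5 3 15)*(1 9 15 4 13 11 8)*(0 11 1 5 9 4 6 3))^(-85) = ((0 14 10 8 9 15 4 13 1 3 6 5))^(-85) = (0 5 6 3 1 13 4 15 9 8 10 14)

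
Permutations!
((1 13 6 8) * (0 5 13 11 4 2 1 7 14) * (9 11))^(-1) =(0 14 7 8 6 13 5)(1 2 4 11 9)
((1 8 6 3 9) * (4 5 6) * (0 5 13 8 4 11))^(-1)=(0 11 8 13 4 1 9 3 6 5)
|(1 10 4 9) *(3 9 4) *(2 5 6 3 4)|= |(1 10 4 2 5 6 3 9)|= 8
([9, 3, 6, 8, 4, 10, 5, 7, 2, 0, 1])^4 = (1 6 3 5 8 10 2)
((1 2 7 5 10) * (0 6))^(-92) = (1 5 2 10 7)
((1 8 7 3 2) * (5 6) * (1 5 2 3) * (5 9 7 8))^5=((1 5 6 2 9 7))^5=(1 7 9 2 6 5)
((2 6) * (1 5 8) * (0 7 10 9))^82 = ((0 7 10 9)(1 5 8)(2 6))^82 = (0 10)(1 5 8)(7 9)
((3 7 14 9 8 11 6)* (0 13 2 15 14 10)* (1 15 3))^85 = (0 13 2 3 7 10)(1 15 14 9 8 11 6)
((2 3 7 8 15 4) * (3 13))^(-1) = (2 4 15 8 7 3 13)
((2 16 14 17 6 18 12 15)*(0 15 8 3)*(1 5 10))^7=(0 18 16 3 6 2 8 17 15 12 14)(1 5 10)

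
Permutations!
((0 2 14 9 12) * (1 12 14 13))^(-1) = (0 12 1 13 2)(9 14)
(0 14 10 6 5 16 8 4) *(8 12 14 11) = (0 11 8 4)(5 16 12 14 10 6) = [11, 1, 2, 3, 0, 16, 5, 7, 4, 9, 6, 8, 14, 13, 10, 15, 12]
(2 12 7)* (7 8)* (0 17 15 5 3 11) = (0 17 15 5 3 11)(2 12 8 7) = [17, 1, 12, 11, 4, 3, 6, 2, 7, 9, 10, 0, 8, 13, 14, 5, 16, 15]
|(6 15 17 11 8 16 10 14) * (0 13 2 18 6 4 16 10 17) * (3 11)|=24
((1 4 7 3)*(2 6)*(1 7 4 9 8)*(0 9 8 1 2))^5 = (0 6 2 8 1 9)(3 7)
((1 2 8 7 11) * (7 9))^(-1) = (1 11 7 9 8 2)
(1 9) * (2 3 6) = (1 9)(2 3 6) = [0, 9, 3, 6, 4, 5, 2, 7, 8, 1]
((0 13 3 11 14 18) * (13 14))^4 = ((0 14 18)(3 11 13))^4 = (0 14 18)(3 11 13)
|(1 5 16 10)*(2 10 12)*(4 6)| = 6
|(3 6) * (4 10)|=|(3 6)(4 10)|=2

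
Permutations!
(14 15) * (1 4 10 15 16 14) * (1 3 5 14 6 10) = (1 4)(3 5 14 16 6 10 15) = [0, 4, 2, 5, 1, 14, 10, 7, 8, 9, 15, 11, 12, 13, 16, 3, 6]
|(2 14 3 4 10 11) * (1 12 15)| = 6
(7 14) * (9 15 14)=[0, 1, 2, 3, 4, 5, 6, 9, 8, 15, 10, 11, 12, 13, 7, 14]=(7 9 15 14)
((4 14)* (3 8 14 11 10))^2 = (3 14 11)(4 10 8)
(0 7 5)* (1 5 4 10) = (0 7 4 10 1 5) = [7, 5, 2, 3, 10, 0, 6, 4, 8, 9, 1]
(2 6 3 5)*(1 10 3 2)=(1 10 3 5)(2 6)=[0, 10, 6, 5, 4, 1, 2, 7, 8, 9, 3]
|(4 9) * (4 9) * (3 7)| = |(9)(3 7)| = 2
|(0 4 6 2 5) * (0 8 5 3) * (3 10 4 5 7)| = 20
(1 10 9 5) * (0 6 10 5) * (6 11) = [11, 5, 2, 3, 4, 1, 10, 7, 8, 0, 9, 6] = (0 11 6 10 9)(1 5)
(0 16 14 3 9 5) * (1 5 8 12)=(0 16 14 3 9 8 12 1 5)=[16, 5, 2, 9, 4, 0, 6, 7, 12, 8, 10, 11, 1, 13, 3, 15, 14]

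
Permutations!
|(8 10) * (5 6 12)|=|(5 6 12)(8 10)|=6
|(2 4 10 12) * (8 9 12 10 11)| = 6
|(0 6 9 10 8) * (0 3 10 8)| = |(0 6 9 8 3 10)| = 6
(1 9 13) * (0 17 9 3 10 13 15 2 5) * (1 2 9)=(0 17 1 3 10 13 2 5)(9 15)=[17, 3, 5, 10, 4, 0, 6, 7, 8, 15, 13, 11, 12, 2, 14, 9, 16, 1]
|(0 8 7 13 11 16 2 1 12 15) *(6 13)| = 11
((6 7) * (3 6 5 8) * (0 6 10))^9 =(0 7 8 10 6 5 3)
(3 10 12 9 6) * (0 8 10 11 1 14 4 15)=[8, 14, 2, 11, 15, 5, 3, 7, 10, 6, 12, 1, 9, 13, 4, 0]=(0 8 10 12 9 6 3 11 1 14 4 15)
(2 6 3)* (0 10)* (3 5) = (0 10)(2 6 5 3) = [10, 1, 6, 2, 4, 3, 5, 7, 8, 9, 0]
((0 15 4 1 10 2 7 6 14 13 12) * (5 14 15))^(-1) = (0 12 13 14 5)(1 4 15 6 7 2 10)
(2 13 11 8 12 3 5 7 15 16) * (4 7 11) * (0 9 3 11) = (0 9 3 5)(2 13 4 7 15 16)(8 12 11) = [9, 1, 13, 5, 7, 0, 6, 15, 12, 3, 10, 8, 11, 4, 14, 16, 2]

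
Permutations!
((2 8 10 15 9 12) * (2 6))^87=((2 8 10 15 9 12 6))^87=(2 15 6 10 12 8 9)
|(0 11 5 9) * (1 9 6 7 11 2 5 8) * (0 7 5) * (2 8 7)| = 10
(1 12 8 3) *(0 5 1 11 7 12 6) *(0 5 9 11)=(0 9 11 7 12 8 3)(1 6 5)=[9, 6, 2, 0, 4, 1, 5, 12, 3, 11, 10, 7, 8]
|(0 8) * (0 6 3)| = 4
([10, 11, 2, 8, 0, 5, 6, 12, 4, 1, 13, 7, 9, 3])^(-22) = [13, 12, 2, 4, 10, 5, 6, 1, 0, 7, 3, 9, 11, 8]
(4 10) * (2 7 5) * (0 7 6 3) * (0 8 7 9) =(0 9)(2 6 3 8 7 5)(4 10) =[9, 1, 6, 8, 10, 2, 3, 5, 7, 0, 4]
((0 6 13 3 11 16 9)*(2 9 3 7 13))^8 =(3 16 11)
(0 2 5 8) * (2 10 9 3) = (0 10 9 3 2 5 8) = [10, 1, 5, 2, 4, 8, 6, 7, 0, 3, 9]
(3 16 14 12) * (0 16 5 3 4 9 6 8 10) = (0 16 14 12 4 9 6 8 10)(3 5) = [16, 1, 2, 5, 9, 3, 8, 7, 10, 6, 0, 11, 4, 13, 12, 15, 14]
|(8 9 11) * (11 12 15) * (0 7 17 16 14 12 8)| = |(0 7 17 16 14 12 15 11)(8 9)| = 8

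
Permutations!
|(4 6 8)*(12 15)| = |(4 6 8)(12 15)| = 6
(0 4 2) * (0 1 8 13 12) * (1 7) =(0 4 2 7 1 8 13 12) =[4, 8, 7, 3, 2, 5, 6, 1, 13, 9, 10, 11, 0, 12]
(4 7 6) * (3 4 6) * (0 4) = (0 4 7 3) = [4, 1, 2, 0, 7, 5, 6, 3]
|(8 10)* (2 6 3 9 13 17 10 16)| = 9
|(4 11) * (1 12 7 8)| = 4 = |(1 12 7 8)(4 11)|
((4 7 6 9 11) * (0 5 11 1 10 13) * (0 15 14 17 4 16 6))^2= ((0 5 11 16 6 9 1 10 13 15 14 17 4 7))^2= (0 11 6 1 13 14 4)(5 16 9 10 15 17 7)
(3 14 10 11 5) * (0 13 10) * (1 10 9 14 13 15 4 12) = (0 15 4 12 1 10 11 5 3 13 9 14) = [15, 10, 2, 13, 12, 3, 6, 7, 8, 14, 11, 5, 1, 9, 0, 4]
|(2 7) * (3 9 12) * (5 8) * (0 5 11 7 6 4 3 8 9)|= 11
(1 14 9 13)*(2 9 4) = [0, 14, 9, 3, 2, 5, 6, 7, 8, 13, 10, 11, 12, 1, 4] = (1 14 4 2 9 13)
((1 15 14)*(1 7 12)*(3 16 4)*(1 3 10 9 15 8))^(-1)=(1 8)(3 12 7 14 15 9 10 4 16)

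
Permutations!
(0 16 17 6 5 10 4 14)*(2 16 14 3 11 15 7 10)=(0 14)(2 16 17 6 5)(3 11 15 7 10 4)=[14, 1, 16, 11, 3, 2, 5, 10, 8, 9, 4, 15, 12, 13, 0, 7, 17, 6]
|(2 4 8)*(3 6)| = |(2 4 8)(3 6)| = 6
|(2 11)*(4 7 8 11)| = 5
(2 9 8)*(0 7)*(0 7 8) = [8, 1, 9, 3, 4, 5, 6, 7, 2, 0] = (0 8 2 9)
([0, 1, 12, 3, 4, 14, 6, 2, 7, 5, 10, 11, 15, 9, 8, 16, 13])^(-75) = [0, 1, 9, 3, 4, 12, 6, 13, 16, 2, 10, 11, 5, 7, 15, 14, 8]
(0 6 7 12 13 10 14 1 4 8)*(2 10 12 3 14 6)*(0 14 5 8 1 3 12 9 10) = (0 2)(1 4)(3 5 8 14)(6 7 12 13 9 10) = [2, 4, 0, 5, 1, 8, 7, 12, 14, 10, 6, 11, 13, 9, 3]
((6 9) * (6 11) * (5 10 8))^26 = ((5 10 8)(6 9 11))^26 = (5 8 10)(6 11 9)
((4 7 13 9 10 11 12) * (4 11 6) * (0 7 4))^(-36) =(13)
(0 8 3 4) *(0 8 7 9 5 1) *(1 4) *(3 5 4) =[7, 0, 2, 1, 8, 3, 6, 9, 5, 4] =(0 7 9 4 8 5 3 1)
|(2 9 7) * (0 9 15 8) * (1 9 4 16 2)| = |(0 4 16 2 15 8)(1 9 7)| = 6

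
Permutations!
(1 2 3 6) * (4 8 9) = (1 2 3 6)(4 8 9) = [0, 2, 3, 6, 8, 5, 1, 7, 9, 4]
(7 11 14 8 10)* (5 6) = (5 6)(7 11 14 8 10) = [0, 1, 2, 3, 4, 6, 5, 11, 10, 9, 7, 14, 12, 13, 8]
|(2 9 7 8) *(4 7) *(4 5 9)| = 4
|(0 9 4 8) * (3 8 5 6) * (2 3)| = |(0 9 4 5 6 2 3 8)| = 8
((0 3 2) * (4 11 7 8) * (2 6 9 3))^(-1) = ((0 2)(3 6 9)(4 11 7 8))^(-1) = (0 2)(3 9 6)(4 8 7 11)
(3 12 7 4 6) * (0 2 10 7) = [2, 1, 10, 12, 6, 5, 3, 4, 8, 9, 7, 11, 0] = (0 2 10 7 4 6 3 12)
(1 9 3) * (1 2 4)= (1 9 3 2 4)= [0, 9, 4, 2, 1, 5, 6, 7, 8, 3]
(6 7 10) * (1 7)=[0, 7, 2, 3, 4, 5, 1, 10, 8, 9, 6]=(1 7 10 6)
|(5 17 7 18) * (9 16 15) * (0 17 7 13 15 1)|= |(0 17 13 15 9 16 1)(5 7 18)|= 21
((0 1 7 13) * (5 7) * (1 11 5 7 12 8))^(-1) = (0 13 7 1 8 12 5 11)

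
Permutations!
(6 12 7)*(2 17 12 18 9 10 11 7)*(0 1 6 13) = (0 1 6 18 9 10 11 7 13)(2 17 12) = [1, 6, 17, 3, 4, 5, 18, 13, 8, 10, 11, 7, 2, 0, 14, 15, 16, 12, 9]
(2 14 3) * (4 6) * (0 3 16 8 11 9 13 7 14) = [3, 1, 0, 2, 6, 5, 4, 14, 11, 13, 10, 9, 12, 7, 16, 15, 8] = (0 3 2)(4 6)(7 14 16 8 11 9 13)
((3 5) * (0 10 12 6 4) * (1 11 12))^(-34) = ((0 10 1 11 12 6 4)(3 5))^(-34) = (0 10 1 11 12 6 4)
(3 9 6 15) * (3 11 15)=[0, 1, 2, 9, 4, 5, 3, 7, 8, 6, 10, 15, 12, 13, 14, 11]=(3 9 6)(11 15)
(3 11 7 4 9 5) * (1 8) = (1 8)(3 11 7 4 9 5) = [0, 8, 2, 11, 9, 3, 6, 4, 1, 5, 10, 7]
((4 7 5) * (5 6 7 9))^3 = (9)(6 7)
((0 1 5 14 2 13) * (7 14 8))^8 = (14)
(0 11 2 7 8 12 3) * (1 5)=[11, 5, 7, 0, 4, 1, 6, 8, 12, 9, 10, 2, 3]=(0 11 2 7 8 12 3)(1 5)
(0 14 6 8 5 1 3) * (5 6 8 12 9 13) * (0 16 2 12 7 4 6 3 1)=(0 14 8 3 16 2 12 9 13 5)(4 6 7)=[14, 1, 12, 16, 6, 0, 7, 4, 3, 13, 10, 11, 9, 5, 8, 15, 2]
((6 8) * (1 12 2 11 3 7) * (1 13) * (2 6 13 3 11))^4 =(1 13 8 6 12)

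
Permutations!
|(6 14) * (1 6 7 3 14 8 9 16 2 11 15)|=|(1 6 8 9 16 2 11 15)(3 14 7)|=24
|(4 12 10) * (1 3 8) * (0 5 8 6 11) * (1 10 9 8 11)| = 15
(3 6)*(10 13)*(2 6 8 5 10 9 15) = (2 6 3 8 5 10 13 9 15) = [0, 1, 6, 8, 4, 10, 3, 7, 5, 15, 13, 11, 12, 9, 14, 2]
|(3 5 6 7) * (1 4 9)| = |(1 4 9)(3 5 6 7)| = 12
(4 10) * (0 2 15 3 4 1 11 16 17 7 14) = [2, 11, 15, 4, 10, 5, 6, 14, 8, 9, 1, 16, 12, 13, 0, 3, 17, 7] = (0 2 15 3 4 10 1 11 16 17 7 14)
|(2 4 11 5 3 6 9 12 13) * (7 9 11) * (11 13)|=|(2 4 7 9 12 11 5 3 6 13)|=10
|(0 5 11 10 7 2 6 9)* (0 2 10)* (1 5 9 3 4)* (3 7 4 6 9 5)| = |(0 5 11)(1 3 6 7 10 4)(2 9)| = 6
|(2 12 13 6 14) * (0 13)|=|(0 13 6 14 2 12)|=6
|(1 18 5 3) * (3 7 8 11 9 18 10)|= |(1 10 3)(5 7 8 11 9 18)|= 6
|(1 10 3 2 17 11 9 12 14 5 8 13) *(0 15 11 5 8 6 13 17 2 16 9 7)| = |(0 15 11 7)(1 10 3 16 9 12 14 8 17 5 6 13)| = 12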